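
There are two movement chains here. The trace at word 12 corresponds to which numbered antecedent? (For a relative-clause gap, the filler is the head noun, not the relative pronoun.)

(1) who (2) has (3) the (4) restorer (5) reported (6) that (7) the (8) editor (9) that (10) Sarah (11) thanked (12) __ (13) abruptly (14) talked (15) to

8

The marked gap is inside the relative clause, the direct object of "thanked".
Its filler is the head noun "editor" (via "that"), at word 8.
(The other dependency links word 1 to a gap after word 15.)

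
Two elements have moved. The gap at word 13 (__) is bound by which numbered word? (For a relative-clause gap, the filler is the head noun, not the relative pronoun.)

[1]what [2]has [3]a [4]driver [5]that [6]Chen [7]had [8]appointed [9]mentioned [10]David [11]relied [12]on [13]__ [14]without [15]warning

1

The marked gap is the object of the preposition "on" of "relied".
Its filler is the fronted wh-phrase "what", at word 1.
(The other dependency links word 4 to a gap after word 8.)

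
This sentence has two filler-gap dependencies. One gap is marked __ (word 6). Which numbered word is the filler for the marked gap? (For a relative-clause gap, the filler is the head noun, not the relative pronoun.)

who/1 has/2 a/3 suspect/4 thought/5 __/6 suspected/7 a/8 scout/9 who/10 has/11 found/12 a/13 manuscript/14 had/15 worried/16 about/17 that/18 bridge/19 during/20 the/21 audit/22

The marked gap is the subject of "suspected".
Its filler is the fronted wh-phrase "who", at word 1.
(The other dependency links word 9 to a gap after word 10.)

1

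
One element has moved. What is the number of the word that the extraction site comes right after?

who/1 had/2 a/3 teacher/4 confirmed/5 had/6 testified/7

5

The displaced element is "who" (word 1).
It is linked across 1 clause boundary (Ø).
It functions as the subject of "testified", so the gap sits immediately after word 5 ("confirmed").
Base order: A teacher had confirmed who had testified.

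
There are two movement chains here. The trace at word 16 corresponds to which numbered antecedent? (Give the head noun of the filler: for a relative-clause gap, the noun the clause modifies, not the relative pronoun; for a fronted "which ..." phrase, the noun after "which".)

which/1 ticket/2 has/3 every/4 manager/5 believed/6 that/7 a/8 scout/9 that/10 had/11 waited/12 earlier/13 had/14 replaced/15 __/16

The marked gap is the direct object of "replaced".
Its filler is the fronted wh-phrase "which ticket", at word 2.
(The other dependency links word 9 to a gap after word 10.)

2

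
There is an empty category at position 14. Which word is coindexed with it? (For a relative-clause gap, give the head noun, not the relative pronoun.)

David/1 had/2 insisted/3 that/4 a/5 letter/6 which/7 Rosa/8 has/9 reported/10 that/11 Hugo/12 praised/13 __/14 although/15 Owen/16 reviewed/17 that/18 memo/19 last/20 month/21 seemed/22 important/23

The gap at 14 is the object of "praised", inside a relative clause.
The relative pronoun is "which" (word 7); it is bound by the head noun immediately before it.
Its filler is the head noun "letter", at word 6.

6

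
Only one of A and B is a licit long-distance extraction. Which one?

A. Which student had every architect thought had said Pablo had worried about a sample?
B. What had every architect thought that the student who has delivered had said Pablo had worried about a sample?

In B, the wh-phrase is extracted from inside a complex-NP island (relative clause) (introduced by "who"), which blocks movement.
In A, the extraction path crosses only that-complement boundaries, which are transparent.
So A is grammatical.

A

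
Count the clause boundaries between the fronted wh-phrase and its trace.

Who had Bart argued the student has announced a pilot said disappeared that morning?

3

"who" is extracted from the subject of "disappeared".
Boundaries crossed, outermost first: [Ø], [Ø], [Ø] — 3 in total.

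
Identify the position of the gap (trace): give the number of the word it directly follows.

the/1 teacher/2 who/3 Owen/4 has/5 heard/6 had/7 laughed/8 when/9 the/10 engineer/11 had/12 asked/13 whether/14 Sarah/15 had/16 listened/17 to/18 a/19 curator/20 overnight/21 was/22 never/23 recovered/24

6

The displaced element is "the teacher" (word 2).
It is linked across 1 clause boundary (Ø).
It functions as the subject of "laughed", so the gap sits immediately after word 6 ("heard").
Base order: Owen has heard that the teacher had laughed when the engineer had asked whether Sarah had listened to a curator overnight.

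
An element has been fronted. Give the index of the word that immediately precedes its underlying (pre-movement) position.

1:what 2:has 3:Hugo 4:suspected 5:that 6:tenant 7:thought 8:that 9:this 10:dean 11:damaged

The displaced element is "what" (word 1).
It is linked across 2 clause boundaries (Ø → that).
It functions as the direct object of "damaged", so the gap sits immediately after word 11 ("damaged").
Base order: Hugo has suspected that tenant thought that this dean damaged what.

11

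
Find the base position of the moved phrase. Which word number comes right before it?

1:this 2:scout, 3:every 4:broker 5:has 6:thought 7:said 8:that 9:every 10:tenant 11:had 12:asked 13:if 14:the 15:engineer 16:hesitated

The displaced element is "this scout" (word 2).
It is linked across 1 clause boundary (Ø).
It functions as the subject of "said", so the gap sits immediately after word 6 ("thought").
Base order: Every broker has thought that this scout said that every tenant had asked if the engineer hesitated.

6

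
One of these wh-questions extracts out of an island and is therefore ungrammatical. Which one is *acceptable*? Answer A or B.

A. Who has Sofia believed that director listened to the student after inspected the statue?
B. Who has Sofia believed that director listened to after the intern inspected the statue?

In A, the wh-phrase is extracted from inside an adjunct island (introduced by "after"), which blocks movement.
In B, the extraction path crosses only that-complement boundaries, which are transparent.
So B is grammatical.

B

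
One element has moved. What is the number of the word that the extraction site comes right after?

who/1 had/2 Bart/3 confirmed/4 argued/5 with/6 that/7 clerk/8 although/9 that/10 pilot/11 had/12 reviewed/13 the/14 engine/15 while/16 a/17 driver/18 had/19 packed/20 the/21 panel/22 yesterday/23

The displaced element is "who" (word 1).
It is linked across 1 clause boundary (Ø).
It functions as the subject of "argued", so the gap sits immediately after word 4 ("confirmed").
Base order: Bart had confirmed that who argued with that clerk although that pilot had reviewed the engine while a driver had packed the panel yesterday.

4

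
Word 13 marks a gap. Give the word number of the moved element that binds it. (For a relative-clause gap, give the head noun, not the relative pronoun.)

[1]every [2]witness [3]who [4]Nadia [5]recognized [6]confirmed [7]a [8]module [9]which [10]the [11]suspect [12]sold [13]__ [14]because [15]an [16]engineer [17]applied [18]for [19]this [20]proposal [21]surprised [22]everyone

8

The gap at 13 is the object of "sold", inside a relative clause.
The relative pronoun is "which" (word 9); it is bound by the head noun immediately before it.
Its filler is the head noun "module", at word 8.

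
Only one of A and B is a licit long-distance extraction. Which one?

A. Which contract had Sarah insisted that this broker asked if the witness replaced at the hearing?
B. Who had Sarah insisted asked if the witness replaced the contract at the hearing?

In A, the wh-phrase is extracted from inside a wh-island (introduced by "if"), which blocks movement.
In B, the extraction path crosses only that-complement boundaries, which are transparent.
So B is grammatical.

B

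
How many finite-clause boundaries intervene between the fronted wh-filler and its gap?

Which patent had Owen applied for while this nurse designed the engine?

0

"which patent" originates inside the matrix clause — no clause boundary is crossed.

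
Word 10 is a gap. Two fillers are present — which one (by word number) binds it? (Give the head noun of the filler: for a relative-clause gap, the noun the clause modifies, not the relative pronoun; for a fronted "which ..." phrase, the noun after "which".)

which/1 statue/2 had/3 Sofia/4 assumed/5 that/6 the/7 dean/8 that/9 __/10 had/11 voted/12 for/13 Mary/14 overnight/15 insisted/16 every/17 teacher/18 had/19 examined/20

8

The marked gap is inside the relative clause, the subject of "voted".
Its filler is the head noun "dean" (via "that"), at word 8.
(The other dependency links word 2 to a gap after word 20.)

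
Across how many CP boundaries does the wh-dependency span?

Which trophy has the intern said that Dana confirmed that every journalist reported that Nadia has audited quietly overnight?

3

"which trophy" is extracted from the object of "audited".
Boundaries crossed, outermost first: [that], [that], [that] — 3 in total.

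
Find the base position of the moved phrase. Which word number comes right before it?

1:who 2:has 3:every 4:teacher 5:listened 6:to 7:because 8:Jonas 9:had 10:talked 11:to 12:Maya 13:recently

6

The displaced element is "who" (word 1).
It functions as the object of the preposition "to" of "listened", so the gap sits immediately after word 6 ("to").
Base order: Every teacher has listened to who because Jonas had talked to Maya recently.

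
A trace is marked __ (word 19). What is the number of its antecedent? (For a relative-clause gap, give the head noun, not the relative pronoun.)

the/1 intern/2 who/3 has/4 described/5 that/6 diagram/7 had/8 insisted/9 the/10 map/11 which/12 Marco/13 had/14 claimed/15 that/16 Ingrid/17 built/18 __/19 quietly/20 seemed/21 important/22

The gap at 19 is the object of "built", inside a relative clause.
The relative pronoun is "which" (word 12); it is bound by the head noun immediately before it.
Its filler is the head noun "map", at word 11.

11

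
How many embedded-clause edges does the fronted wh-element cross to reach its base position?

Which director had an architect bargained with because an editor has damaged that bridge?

"which director" originates inside the matrix clause — no clause boundary is crossed.

0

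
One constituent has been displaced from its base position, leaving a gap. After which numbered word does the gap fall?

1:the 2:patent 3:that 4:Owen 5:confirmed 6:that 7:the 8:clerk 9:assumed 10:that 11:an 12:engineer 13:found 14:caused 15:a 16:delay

The displaced element is "the patent" (word 2).
It is linked across 2 clause boundaries (that → that).
It functions as the direct object of "found", so the gap sits immediately after word 13 ("found").
Base order: Owen confirmed that the clerk assumed that an engineer found the patent.

13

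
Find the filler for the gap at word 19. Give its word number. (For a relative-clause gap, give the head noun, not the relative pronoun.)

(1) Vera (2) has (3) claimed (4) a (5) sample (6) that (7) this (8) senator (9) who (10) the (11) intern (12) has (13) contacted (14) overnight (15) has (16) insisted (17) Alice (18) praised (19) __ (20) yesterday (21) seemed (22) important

5

The gap at 19 is the object of "praised", inside a relative clause.
The relative pronoun is "that" (word 6); it is bound by the head noun immediately before it.
Its filler is the head noun "sample", at word 5.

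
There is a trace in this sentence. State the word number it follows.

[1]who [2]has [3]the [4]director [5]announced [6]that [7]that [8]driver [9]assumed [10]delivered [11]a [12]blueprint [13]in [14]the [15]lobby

The displaced element is "who" (word 1).
It is linked across 2 clause boundaries (that → Ø).
It functions as the subject of "delivered", so the gap sits immediately after word 9 ("assumed").
Base order: The director has announced that that driver assumed that who delivered a blueprint in the lobby.

9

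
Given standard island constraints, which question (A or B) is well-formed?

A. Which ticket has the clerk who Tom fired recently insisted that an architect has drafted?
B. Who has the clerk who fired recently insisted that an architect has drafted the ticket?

In B, the wh-phrase is extracted from inside a complex-NP island (relative clause) (introduced by "who"), which blocks movement.
In A, the extraction path crosses only that-complement boundaries, which are transparent.
So A is grammatical.

A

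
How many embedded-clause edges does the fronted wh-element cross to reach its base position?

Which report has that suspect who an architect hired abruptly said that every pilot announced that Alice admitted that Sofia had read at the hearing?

"which report" is extracted from the object of "read".
Boundaries crossed, outermost first: [that], [that], [that] — 3 in total.

3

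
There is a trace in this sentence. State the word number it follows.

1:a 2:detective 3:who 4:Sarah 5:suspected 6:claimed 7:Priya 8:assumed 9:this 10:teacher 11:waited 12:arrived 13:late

5

The displaced element is "a detective" (word 2).
It is linked across 1 clause boundary (Ø).
It functions as the subject of "claimed", so the gap sits immediately after word 5 ("suspected").
Base order: Sarah suspected that a detective claimed Priya assumed this teacher waited.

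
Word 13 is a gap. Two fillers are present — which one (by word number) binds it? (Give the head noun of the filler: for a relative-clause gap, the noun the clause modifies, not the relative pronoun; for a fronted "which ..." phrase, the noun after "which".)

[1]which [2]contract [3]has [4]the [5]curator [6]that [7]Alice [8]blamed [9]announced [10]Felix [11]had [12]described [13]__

The marked gap is the direct object of "described".
Its filler is the fronted wh-phrase "which contract", at word 2.
(The other dependency links word 5 to a gap after word 8.)

2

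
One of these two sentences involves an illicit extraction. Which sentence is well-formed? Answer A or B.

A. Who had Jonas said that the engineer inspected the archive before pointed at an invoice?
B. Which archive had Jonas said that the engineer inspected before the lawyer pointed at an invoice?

In A, the wh-phrase is extracted from inside an adjunct island (introduced by "before"), which blocks movement.
In B, the extraction path crosses only that-complement boundaries, which are transparent.
So B is grammatical.

B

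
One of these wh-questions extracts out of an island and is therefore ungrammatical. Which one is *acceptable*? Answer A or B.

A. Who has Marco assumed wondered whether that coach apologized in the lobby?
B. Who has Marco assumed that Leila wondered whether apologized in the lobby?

A

In B, the wh-phrase is extracted from inside a wh-island (introduced by "whether"), which blocks movement.
In A, the extraction path crosses only that-complement boundaries, which are transparent.
So A is grammatical.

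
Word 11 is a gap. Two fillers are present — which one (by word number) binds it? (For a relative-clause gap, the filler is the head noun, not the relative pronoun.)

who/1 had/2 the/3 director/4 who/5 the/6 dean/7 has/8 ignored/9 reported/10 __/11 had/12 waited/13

1

The marked gap is the subject of "waited".
Its filler is the fronted wh-phrase "who", at word 1.
(The other dependency links word 4 to a gap after word 9.)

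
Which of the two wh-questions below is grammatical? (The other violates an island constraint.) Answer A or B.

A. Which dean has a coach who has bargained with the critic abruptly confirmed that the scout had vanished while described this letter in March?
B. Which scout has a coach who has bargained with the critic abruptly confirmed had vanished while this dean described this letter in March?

B

In A, the wh-phrase is extracted from inside an adjunct island (introduced by "while"), which blocks movement.
In B, the extraction path crosses only that-complement boundaries, which are transparent.
So B is grammatical.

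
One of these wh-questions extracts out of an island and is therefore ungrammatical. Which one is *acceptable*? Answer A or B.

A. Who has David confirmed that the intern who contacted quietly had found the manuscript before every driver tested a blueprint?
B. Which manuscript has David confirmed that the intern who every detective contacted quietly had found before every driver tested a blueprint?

In A, the wh-phrase is extracted from inside a complex-NP island (relative clause) (introduced by "who"), which blocks movement.
In B, the extraction path crosses only that-complement boundaries, which are transparent.
So B is grammatical.

B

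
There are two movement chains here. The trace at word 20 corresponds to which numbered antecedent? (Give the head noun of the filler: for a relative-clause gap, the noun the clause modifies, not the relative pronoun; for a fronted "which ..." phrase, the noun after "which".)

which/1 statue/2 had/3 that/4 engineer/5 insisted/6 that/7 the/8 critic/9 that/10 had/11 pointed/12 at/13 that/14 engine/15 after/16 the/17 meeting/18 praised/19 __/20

The marked gap is the direct object of "praised".
Its filler is the fronted wh-phrase "which statue", at word 2.
(The other dependency links word 9 to a gap after word 10.)

2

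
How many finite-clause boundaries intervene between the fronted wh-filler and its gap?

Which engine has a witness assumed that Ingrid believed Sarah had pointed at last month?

"which engine" is extracted from the PP object of "pointed".
Boundaries crossed, outermost first: [that], [Ø] — 2 in total.

2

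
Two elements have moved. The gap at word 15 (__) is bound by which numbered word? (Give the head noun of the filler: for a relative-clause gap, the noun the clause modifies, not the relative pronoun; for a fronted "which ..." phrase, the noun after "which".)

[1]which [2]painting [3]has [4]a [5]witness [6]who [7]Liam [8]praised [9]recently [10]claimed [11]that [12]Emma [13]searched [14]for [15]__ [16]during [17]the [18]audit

2

The marked gap is the object of the preposition "for" of "searched".
Its filler is the fronted wh-phrase "which painting", at word 2.
(The other dependency links word 5 to a gap after word 8.)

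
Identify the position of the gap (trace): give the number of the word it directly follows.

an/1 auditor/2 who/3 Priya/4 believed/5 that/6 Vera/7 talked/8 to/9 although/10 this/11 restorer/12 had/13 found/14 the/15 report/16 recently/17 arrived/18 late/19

9

The displaced element is "an auditor" (word 2).
It is linked across 1 clause boundary (that).
It functions as the object of the preposition "to" of "talked", so the gap sits immediately after word 9 ("to").
Base order: Priya believed that Vera talked to an auditor although this restorer had found the report recently.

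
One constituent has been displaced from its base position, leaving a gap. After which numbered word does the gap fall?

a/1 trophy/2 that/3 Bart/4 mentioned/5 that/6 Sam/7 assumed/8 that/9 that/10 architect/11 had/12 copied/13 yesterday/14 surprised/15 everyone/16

13

The displaced element is "a trophy" (word 2).
It is linked across 2 clause boundaries (that → that).
It functions as the direct object of "copied", so the gap sits immediately after word 13 ("copied").
Base order: Bart mentioned that Sam assumed that that architect had copied a trophy yesterday.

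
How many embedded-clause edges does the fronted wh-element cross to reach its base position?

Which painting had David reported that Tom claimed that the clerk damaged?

2

"which painting" is extracted from the object of "damaged".
Boundaries crossed, outermost first: [that], [that] — 2 in total.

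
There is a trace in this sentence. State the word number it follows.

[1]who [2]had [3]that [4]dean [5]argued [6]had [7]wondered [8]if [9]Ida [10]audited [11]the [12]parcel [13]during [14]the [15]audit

The displaced element is "who" (word 1).
It is linked across 1 clause boundary (Ø).
It functions as the subject of "wondered", so the gap sits immediately after word 5 ("argued").
Base order: That dean had argued who had wondered if Ida audited the parcel during the audit.

5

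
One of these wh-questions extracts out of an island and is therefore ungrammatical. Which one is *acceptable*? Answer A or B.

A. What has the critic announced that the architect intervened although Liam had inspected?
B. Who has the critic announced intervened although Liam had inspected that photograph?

In A, the wh-phrase is extracted from inside an adjunct island (introduced by "although"), which blocks movement.
In B, the extraction path crosses only that-complement boundaries, which are transparent.
So B is grammatical.

B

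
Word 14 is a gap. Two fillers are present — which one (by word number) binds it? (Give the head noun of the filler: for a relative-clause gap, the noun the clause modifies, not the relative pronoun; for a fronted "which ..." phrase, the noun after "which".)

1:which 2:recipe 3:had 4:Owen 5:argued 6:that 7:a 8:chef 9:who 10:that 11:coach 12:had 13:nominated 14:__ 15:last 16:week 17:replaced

The marked gap is inside the relative clause, the direct object of "nominated".
Its filler is the head noun "chef" (via "who"), at word 8.
(The other dependency links word 2 to a gap after word 17.)

8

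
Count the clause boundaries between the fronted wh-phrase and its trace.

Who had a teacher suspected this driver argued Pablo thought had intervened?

3

"who" is extracted from the subject of "intervened".
Boundaries crossed, outermost first: [Ø], [Ø], [Ø] — 3 in total.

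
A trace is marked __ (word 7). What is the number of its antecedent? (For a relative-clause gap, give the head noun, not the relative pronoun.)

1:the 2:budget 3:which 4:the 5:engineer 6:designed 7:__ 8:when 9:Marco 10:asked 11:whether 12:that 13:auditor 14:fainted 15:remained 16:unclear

The gap at 7 is the object of "designed", inside a relative clause.
The relative pronoun is "which" (word 3); it is bound by the head noun immediately before it.
Its filler is the head noun "budget", at word 2.

2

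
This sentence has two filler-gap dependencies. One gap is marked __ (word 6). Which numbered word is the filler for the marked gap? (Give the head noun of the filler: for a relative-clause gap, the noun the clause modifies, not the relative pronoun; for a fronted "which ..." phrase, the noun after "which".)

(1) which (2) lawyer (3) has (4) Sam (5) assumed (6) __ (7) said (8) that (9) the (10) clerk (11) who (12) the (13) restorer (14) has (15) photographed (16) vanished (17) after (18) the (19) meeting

The marked gap is the subject of "said".
Its filler is the fronted wh-phrase "which lawyer", at word 2.
(The other dependency links word 10 to a gap after word 15.)

2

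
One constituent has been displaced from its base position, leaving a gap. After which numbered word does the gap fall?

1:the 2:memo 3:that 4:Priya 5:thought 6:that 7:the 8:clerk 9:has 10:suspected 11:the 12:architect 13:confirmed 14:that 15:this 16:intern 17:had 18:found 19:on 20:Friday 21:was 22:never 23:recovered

The displaced element is "the memo" (word 2).
It is linked across 3 clause boundaries (that → Ø → that).
It functions as the direct object of "found", so the gap sits immediately after word 18 ("found").
Base order: Priya thought that the clerk has suspected the architect confirmed that this intern had found the memo on Friday.

18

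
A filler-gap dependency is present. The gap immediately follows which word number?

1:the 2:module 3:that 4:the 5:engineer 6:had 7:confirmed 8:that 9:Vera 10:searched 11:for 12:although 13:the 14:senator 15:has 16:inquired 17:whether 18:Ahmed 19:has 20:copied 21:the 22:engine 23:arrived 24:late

The displaced element is "the module" (word 2).
It is linked across 1 clause boundary (that).
It functions as the object of the preposition "for" of "searched", so the gap sits immediately after word 11 ("for").
Base order: The engineer had confirmed that Vera searched for the module although the senator has inquired whether Ahmed has copied the engine.

11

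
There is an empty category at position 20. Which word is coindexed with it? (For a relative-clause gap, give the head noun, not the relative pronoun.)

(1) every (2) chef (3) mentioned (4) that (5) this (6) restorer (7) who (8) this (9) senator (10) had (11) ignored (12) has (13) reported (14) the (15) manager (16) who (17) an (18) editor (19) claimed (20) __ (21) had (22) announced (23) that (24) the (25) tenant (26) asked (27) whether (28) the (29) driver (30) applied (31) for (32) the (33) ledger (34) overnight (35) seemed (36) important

The gap at 20 is the subject of "announced", inside a relative clause.
The relative pronoun is "who" (word 16); it is bound by the head noun immediately before it.
Its filler is the head noun "manager", at word 15.

15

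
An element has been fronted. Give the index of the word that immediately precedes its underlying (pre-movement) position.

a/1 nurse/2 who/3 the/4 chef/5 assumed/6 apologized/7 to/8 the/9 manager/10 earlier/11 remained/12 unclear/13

The displaced element is "a nurse" (word 2).
It is linked across 1 clause boundary (Ø).
It functions as the subject of "apologized", so the gap sits immediately after word 6 ("assumed").
Base order: The chef assumed a nurse apologized to the manager earlier.

6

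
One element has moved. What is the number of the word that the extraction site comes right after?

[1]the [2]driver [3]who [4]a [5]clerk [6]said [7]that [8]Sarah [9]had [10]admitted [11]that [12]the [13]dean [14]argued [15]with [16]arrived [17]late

The displaced element is "the driver" (word 2).
It is linked across 2 clause boundaries (that → that).
It functions as the object of the preposition "with" of "argued", so the gap sits immediately after word 15 ("with").
Base order: A clerk said that Sarah had admitted that the dean argued with the driver.

15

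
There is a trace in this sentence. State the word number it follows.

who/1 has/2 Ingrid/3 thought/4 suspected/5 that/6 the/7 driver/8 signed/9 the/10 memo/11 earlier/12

The displaced element is "who" (word 1).
It is linked across 1 clause boundary (Ø).
It functions as the subject of "suspected", so the gap sits immediately after word 4 ("thought").
Base order: Ingrid has thought that who suspected that the driver signed the memo earlier.

4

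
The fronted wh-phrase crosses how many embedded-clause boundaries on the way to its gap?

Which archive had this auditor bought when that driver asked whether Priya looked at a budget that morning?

0

"which archive" originates inside the matrix clause — no clause boundary is crossed.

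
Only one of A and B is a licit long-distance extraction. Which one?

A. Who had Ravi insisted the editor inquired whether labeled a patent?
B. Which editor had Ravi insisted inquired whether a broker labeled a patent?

B

In A, the wh-phrase is extracted from inside a wh-island (introduced by "whether"), which blocks movement.
In B, the extraction path crosses only that-complement boundaries, which are transparent.
So B is grammatical.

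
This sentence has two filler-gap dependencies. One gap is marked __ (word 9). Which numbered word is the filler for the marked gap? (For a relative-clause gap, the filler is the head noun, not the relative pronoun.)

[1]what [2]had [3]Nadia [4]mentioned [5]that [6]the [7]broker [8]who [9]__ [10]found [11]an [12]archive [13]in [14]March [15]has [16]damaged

The marked gap is inside the relative clause, the subject of "found".
Its filler is the head noun "broker" (via "who"), at word 7.
(The other dependency links word 1 to a gap after word 16.)

7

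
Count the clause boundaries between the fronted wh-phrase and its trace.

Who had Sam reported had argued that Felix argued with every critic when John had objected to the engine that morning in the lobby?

1

"who" is extracted from the subject of "argued".
Boundaries crossed, outermost first: [Ø] — 1 in total.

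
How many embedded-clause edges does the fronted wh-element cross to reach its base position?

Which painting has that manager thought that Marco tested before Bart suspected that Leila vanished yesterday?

"which painting" is extracted from the object of "tested".
Boundaries crossed, outermost first: [that] — 1 in total.

1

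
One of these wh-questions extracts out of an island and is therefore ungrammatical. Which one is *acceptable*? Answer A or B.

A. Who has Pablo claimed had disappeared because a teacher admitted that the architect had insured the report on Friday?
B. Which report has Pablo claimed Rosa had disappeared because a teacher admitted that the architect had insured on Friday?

In B, the wh-phrase is extracted from inside an adjunct island (introduced by "because"), which blocks movement.
In A, the extraction path crosses only that-complement boundaries, which are transparent.
So A is grammatical.

A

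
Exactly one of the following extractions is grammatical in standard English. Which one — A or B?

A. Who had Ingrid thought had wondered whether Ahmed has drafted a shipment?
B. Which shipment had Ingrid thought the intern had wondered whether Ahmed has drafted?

A

In B, the wh-phrase is extracted from inside a wh-island (introduced by "whether"), which blocks movement.
In A, the extraction path crosses only that-complement boundaries, which are transparent.
So A is grammatical.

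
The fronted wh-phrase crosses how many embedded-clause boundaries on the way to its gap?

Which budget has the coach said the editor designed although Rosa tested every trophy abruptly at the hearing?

1

"which budget" is extracted from the object of "designed".
Boundaries crossed, outermost first: [Ø] — 1 in total.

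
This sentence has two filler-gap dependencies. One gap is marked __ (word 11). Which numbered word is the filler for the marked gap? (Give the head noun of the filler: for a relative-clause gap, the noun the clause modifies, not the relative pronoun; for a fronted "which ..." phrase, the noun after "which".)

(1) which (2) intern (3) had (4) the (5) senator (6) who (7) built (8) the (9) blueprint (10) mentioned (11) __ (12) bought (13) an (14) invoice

2

The marked gap is the subject of "bought".
Its filler is the fronted wh-phrase "which intern", at word 2.
(The other dependency links word 5 to a gap after word 6.)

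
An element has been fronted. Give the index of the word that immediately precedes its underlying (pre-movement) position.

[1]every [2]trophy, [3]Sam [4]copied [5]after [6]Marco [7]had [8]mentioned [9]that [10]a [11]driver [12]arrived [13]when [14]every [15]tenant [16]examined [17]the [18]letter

4

The displaced element is "every trophy" (word 2).
It functions as the direct object of "copied", so the gap sits immediately after word 4 ("copied").
Base order: Sam copied every trophy after Marco had mentioned that a driver arrived when every tenant examined the letter.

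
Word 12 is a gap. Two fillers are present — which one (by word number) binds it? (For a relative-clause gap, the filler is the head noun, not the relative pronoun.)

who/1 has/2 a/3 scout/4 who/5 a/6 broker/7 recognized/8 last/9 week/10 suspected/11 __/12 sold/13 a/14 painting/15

The marked gap is the subject of "sold".
Its filler is the fronted wh-phrase "who", at word 1.
(The other dependency links word 4 to a gap after word 8.)

1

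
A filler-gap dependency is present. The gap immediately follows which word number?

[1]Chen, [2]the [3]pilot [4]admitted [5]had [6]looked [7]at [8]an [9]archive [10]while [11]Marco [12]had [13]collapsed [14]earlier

The displaced element is "Chen" (word 1).
It is linked across 1 clause boundary (Ø).
It functions as the subject of "looked", so the gap sits immediately after word 4 ("admitted").
Base order: The pilot admitted that Chen had looked at an archive while Marco had collapsed earlier.

4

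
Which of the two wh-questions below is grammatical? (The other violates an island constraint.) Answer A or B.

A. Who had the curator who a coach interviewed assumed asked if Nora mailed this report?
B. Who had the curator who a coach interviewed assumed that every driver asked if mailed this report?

In B, the wh-phrase is extracted from inside a wh-island (introduced by "if"), which blocks movement.
In A, the extraction path crosses only that-complement boundaries, which are transparent.
So A is grammatical.

A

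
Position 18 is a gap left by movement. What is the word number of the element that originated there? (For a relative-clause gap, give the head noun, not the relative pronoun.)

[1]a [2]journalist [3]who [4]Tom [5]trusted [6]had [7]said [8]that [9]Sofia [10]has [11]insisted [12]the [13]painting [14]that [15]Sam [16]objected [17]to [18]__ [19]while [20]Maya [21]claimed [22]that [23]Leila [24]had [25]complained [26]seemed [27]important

13

The gap at 18 is the prepositional object of "objected", inside a relative clause.
The relative pronoun is "that" (word 14); it is bound by the head noun immediately before it.
Its filler is the head noun "painting", at word 13.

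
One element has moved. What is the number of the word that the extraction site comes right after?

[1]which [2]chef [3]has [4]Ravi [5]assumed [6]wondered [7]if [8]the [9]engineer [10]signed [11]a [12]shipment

5

The displaced element is "which chef" (word 2).
It is linked across 1 clause boundary (Ø).
It functions as the subject of "wondered", so the gap sits immediately after word 5 ("assumed").
Base order: Ravi has assumed that which chef wondered if the engineer signed a shipment.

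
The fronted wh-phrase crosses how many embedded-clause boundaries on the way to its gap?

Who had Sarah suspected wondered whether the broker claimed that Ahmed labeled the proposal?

1

"who" is extracted from the subject of "wondered".
Boundaries crossed, outermost first: [Ø] — 1 in total.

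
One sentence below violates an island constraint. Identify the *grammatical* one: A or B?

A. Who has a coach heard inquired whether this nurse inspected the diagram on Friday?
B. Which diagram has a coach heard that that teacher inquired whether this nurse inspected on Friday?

In B, the wh-phrase is extracted from inside a wh-island (introduced by "whether"), which blocks movement.
In A, the extraction path crosses only that-complement boundaries, which are transparent.
So A is grammatical.

A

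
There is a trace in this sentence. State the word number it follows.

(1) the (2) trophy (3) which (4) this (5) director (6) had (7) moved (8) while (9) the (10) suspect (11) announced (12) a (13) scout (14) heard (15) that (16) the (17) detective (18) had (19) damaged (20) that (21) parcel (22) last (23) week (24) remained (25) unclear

7

The displaced element is "the trophy" (word 2).
It functions as the direct object of "moved", so the gap sits immediately after word 7 ("moved").
Base order: This director had moved the trophy while the suspect announced a scout heard that the detective had damaged that parcel last week.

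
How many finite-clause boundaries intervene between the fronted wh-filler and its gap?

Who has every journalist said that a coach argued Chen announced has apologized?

3

"who" is extracted from the subject of "apologized".
Boundaries crossed, outermost first: [that], [Ø], [Ø] — 3 in total.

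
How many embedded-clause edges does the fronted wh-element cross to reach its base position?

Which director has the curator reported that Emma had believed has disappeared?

2

"which director" is extracted from the subject of "disappeared".
Boundaries crossed, outermost first: [that], [Ø] — 2 in total.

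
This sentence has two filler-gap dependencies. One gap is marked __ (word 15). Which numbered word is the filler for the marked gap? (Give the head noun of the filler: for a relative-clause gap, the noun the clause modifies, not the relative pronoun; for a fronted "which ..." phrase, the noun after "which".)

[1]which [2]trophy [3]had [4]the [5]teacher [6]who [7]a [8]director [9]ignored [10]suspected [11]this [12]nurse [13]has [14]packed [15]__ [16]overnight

The marked gap is the direct object of "packed".
Its filler is the fronted wh-phrase "which trophy", at word 2.
(The other dependency links word 5 to a gap after word 9.)

2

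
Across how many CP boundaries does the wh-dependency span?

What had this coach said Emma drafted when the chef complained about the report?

"what" is extracted from the object of "drafted".
Boundaries crossed, outermost first: [Ø] — 1 in total.

1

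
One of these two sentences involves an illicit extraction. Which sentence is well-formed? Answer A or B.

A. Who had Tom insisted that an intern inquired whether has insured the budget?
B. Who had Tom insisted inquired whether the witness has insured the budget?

B

In A, the wh-phrase is extracted from inside a wh-island (introduced by "whether"), which blocks movement.
In B, the extraction path crosses only that-complement boundaries, which are transparent.
So B is grammatical.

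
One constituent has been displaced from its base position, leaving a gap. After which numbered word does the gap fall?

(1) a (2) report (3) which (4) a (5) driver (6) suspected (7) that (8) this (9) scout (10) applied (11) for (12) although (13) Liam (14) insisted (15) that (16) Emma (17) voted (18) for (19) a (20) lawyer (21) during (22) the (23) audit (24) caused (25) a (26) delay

The displaced element is "a report" (word 2).
It is linked across 1 clause boundary (that).
It functions as the object of the preposition "for" of "applied", so the gap sits immediately after word 11 ("for").
Base order: A driver suspected that this scout applied for a report although Liam insisted that Emma voted for a lawyer during the audit.

11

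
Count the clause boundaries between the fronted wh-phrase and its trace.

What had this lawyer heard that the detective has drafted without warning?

1

"what" is extracted from the object of "drafted".
Boundaries crossed, outermost first: [that] — 1 in total.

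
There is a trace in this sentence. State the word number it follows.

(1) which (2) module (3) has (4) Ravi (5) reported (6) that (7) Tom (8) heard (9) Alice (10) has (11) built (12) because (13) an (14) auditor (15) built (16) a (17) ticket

11

The displaced element is "which module" (word 2).
It is linked across 2 clause boundaries (that → Ø).
It functions as the direct object of "built", so the gap sits immediately after word 11 ("built").
Base order: Ravi has reported that Tom heard Alice has built which module because an auditor built a ticket.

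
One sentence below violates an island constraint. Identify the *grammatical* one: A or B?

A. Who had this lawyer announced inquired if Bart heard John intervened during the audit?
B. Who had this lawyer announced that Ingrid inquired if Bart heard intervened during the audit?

A

In B, the wh-phrase is extracted from inside a wh-island (introduced by "if"), which blocks movement.
In A, the extraction path crosses only that-complement boundaries, which are transparent.
So A is grammatical.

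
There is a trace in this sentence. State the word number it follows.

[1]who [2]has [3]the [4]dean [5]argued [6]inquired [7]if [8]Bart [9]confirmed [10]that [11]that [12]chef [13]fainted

The displaced element is "who" (word 1).
It is linked across 1 clause boundary (Ø).
It functions as the subject of "inquired", so the gap sits immediately after word 5 ("argued").
Base order: The dean has argued that who inquired if Bart confirmed that that chef fainted.

5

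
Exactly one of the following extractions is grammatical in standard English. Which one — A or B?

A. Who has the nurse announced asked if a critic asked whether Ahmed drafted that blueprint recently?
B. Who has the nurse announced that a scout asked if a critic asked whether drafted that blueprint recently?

In B, the wh-phrase is extracted from inside a wh-island (introduced by "if"), which blocks movement.
In A, the extraction path crosses only that-complement boundaries, which are transparent.
So A is grammatical.

A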